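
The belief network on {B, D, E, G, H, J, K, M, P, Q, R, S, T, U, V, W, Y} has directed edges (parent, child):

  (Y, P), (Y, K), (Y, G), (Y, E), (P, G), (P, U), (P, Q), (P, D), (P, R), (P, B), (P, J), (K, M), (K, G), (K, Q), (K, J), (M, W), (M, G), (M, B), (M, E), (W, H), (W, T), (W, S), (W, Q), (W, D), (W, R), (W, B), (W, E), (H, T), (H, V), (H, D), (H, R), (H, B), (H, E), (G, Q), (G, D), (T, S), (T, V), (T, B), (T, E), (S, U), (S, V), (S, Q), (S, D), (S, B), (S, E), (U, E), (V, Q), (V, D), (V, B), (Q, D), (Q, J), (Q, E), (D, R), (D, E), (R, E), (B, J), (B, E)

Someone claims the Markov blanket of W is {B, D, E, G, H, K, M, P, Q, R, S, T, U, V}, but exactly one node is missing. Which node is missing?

Children of W: B, D, E, H, Q, R, S, T.
W has parent M.
Co-parents of W (other parents of its children):
  H has no other parent.
  T's other parent is H.
  S also has parent T.
  Q's other parents are G, K, P, S, V.
  D's other parents are G, H, P, Q, S, V.
  R's other parents are D, H, P.
  B's other parents are H, M, P, S, T, V.
  E also has parents B, D, H, M, Q, R, S, T, U, Y.
MB(W) = {B, D, E, G, H, K, M, P, Q, R, S, T, U, V, Y}.
Comparing with the claimed set, Y is missing.

Y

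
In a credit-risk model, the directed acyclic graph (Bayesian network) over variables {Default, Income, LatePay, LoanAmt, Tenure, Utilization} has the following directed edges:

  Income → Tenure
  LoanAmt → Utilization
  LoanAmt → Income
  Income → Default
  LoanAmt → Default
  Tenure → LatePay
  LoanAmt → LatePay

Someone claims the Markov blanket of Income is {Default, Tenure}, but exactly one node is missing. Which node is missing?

The Markov blanket of a node is its parents, its children, and the other parents of its children.
Pa(Income) = {LoanAmt}.
Income's children: Default, Tenure.
Parents of each child, excluding Income:
  Tenure has no other parent.
  Default's other parent is LoanAmt.
MB(Income) = {Default, LoanAmt, Tenure}.
Comparing with the claimed set, LoanAmt is missing.

LoanAmt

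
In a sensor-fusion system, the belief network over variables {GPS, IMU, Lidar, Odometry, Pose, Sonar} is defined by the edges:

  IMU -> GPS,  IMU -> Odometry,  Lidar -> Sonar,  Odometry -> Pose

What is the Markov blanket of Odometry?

Pa(Odometry) = {IMU}.
Ch(Odometry) = {Pose}.
Co-parents of Odometry (other parents of its children):
  Pose has no other parent.
MB(Odometry) = {IMU, Pose}.

{IMU, Pose}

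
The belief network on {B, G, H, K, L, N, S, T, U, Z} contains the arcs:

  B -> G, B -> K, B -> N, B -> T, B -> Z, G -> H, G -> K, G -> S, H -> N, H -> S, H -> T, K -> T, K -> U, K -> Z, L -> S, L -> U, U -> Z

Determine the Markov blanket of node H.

{B, G, K, L, N, S, T}

By definition, MB(H) is built from H's parents, H's children, and the co-parents of H.
Parents of H: G.
Children of H: N, S, T.
Other parents of H's children:
  N's other parent is B.
  S also has parents G, L.
  T's other parents are B, K.
So the Markov blanket of H is {B, G, K, L, N, S, T}.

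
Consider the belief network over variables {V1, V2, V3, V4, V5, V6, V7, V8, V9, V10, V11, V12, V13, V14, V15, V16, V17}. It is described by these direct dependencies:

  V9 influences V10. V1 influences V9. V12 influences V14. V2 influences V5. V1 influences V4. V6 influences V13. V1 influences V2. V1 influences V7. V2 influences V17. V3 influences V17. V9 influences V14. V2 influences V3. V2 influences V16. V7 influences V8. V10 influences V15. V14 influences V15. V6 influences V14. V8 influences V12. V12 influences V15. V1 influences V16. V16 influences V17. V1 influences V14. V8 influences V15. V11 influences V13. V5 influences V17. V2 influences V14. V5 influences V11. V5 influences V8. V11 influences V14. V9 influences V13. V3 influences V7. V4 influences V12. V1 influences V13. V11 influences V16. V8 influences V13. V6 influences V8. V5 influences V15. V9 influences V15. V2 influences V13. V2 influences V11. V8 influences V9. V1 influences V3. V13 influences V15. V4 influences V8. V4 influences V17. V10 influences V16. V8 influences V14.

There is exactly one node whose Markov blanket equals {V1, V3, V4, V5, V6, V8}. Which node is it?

V7

The target node must have every member of {V1, V3, V4, V5, V6, V8} as a parent, child, or co-parent, and no others.
Parents of V7: V1, V3; children: V8; co-parents: V4, V5, V6.
These exactly cover the given set, so the node is V7.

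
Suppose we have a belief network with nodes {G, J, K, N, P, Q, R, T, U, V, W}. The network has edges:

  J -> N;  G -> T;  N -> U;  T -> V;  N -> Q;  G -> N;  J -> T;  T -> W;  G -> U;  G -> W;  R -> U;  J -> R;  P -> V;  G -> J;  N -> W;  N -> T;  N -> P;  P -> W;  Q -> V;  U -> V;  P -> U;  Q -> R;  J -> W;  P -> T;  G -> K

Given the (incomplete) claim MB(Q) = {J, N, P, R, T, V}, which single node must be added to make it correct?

U

By definition, MB(Q) is built from Q's parents, Q's children, and the co-parents of Q.
Ch(Q) = {R, V}.
Pa(Q) = {N}.
For each child, the remaining parents (spouses of Q):
  parents(R) \ {Q} = {J}.
  V's other parents are P, T, U.
MB(Q) = {J, N, P, R, T, U, V}.
Comparing with the claimed set, U is missing.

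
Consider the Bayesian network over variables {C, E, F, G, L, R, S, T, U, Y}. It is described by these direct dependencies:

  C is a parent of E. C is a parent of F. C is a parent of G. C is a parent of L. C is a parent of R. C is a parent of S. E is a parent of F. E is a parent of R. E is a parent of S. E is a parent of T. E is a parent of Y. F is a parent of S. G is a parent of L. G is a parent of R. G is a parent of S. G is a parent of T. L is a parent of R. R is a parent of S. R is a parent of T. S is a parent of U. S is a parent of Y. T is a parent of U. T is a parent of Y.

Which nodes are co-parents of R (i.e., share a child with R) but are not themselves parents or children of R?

{F}

Children of R: S, T.
  S: C, E, F, G
  T: E, G
Excluding nodes already adjacent to R (C, E, G, L, S, T), the co-parent-only contribution is {F}.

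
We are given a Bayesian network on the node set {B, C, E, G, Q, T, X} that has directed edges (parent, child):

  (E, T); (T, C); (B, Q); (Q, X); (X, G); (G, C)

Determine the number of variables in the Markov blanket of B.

1

B has child Q.
Parents of B: none.
Parents of each child, excluding B:
  Q has no other parent.
MB(B) = {Q}, which has 1 node.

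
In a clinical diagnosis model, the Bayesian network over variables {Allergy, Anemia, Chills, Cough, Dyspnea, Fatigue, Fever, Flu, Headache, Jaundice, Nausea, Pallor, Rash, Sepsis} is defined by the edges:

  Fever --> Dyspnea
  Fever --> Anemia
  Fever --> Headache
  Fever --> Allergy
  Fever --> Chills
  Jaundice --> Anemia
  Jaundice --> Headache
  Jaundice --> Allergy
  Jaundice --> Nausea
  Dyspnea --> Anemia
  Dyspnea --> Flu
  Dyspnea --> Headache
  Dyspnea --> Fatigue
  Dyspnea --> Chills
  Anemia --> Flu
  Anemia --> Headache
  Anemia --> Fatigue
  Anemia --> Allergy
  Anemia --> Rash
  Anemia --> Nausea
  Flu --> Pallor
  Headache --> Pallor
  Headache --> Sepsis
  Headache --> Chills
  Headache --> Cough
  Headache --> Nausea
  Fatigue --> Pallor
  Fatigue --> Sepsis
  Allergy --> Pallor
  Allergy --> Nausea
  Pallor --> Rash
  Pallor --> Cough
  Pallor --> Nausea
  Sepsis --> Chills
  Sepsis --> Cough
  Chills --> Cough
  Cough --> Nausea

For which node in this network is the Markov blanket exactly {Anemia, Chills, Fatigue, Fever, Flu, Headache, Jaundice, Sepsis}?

The target node must have every member of {Anemia, Chills, Fatigue, Fever, Flu, Headache, Jaundice, Sepsis} as a parent, child, or co-parent, and no others.
Parents of Dyspnea: Fever; children: Anemia, Chills, Fatigue, Flu, Headache; co-parents: Anemia, Fever, Headache, Jaundice, Sepsis.
These exactly cover the given set, so the node is Dyspnea.

Dyspnea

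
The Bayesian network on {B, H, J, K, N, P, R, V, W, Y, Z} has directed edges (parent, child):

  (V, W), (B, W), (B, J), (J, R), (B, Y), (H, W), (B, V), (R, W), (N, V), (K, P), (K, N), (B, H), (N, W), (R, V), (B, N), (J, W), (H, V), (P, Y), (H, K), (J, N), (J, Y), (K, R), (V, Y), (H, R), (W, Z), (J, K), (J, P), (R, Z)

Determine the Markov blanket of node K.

{B, H, J, N, P, R}

Pa(K) = {H, J}.
Children of K: N, P, R.
Co-parents of K (other parents of its children):
  N also has parents B, J.
  P also has parent J.
  R's other parents are H, J.
So the Markov blanket of K is {B, H, J, N, P, R}.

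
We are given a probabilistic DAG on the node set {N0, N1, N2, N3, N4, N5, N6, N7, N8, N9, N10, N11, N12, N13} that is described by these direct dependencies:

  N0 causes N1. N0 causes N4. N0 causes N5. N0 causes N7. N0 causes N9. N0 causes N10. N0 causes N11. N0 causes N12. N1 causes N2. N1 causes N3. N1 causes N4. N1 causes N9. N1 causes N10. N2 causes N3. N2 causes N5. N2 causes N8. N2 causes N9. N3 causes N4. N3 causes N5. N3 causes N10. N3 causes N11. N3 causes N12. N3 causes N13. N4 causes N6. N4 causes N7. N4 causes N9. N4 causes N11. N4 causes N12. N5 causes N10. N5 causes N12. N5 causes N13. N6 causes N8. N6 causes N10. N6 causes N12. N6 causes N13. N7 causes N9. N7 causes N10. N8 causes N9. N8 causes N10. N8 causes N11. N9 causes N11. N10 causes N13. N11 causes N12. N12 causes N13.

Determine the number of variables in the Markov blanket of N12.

8

By definition, MB(N12) is built from N12's parents, N12's children, and the co-parents of N12.
Parents of N12: N0, N3, N4, N5, N6, N11.
Children of N12: N13.
Other parents of N12's children:
  N13's other parents are N3, N5, N6, N10.
MB(N12) = {N0, N3, N4, N5, N6, N10, N11, N13}, which has 8 nodes.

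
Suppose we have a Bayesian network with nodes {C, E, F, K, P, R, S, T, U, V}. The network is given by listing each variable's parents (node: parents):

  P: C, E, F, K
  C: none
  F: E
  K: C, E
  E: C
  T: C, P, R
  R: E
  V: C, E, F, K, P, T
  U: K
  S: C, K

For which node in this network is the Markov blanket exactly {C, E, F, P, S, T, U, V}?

The target node must have every member of {C, E, F, P, S, T, U, V} as a parent, child, or co-parent, and no others.
Parents of K: C, E; children: P, S, U, V; co-parents: C, E, F, P, T.
These exactly cover the given set, so the node is K.

K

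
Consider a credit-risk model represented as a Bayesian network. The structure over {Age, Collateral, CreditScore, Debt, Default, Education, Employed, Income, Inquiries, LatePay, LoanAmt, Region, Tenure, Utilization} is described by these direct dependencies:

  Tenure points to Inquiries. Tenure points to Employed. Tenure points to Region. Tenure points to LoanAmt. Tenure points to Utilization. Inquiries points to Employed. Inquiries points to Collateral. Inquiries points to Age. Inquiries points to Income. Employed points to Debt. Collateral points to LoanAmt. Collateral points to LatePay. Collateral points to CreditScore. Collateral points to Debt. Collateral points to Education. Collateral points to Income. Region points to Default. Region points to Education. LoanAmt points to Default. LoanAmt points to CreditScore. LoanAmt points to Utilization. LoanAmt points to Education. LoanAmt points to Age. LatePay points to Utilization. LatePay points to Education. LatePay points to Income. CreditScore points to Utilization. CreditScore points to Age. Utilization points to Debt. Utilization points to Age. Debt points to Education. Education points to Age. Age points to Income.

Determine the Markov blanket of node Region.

{Collateral, Debt, Default, Education, LatePay, LoanAmt, Tenure}

Recall MB(v) = parents ∪ children ∪ spouses, where spouses are the other parents of v's children.
Parents of Region: Tenure.
Region has children Default, Education.
Other parents of Region's children:
  Default's other parent is LoanAmt.
  Education also has parents Collateral, Debt, LatePay, LoanAmt.
So the Markov blanket of Region is {Collateral, Debt, Default, Education, LatePay, LoanAmt, Tenure}.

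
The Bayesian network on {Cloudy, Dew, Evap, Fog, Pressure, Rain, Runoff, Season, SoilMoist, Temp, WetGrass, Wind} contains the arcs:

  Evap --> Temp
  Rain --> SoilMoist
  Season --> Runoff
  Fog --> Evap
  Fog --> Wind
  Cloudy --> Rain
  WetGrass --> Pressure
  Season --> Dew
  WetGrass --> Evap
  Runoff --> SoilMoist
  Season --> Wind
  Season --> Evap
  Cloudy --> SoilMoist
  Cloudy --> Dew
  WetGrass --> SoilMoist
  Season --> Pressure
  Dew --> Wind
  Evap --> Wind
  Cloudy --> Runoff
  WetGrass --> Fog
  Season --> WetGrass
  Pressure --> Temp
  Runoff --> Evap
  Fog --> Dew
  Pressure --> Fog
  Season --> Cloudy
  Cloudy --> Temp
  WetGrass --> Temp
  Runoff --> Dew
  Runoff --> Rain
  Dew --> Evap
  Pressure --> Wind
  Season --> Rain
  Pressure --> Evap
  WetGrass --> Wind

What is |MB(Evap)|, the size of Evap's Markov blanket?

The Markov blanket of a node is its parents, its children, and the other parents of its children.
Parents of Evap: Dew, Fog, Pressure, Runoff, Season, WetGrass.
Evap has children Temp, Wind.
For each child, the remaining parents (spouses of Evap):
  Temp: Cloudy, Pressure, WetGrass
  Wind: Dew, Fog, Pressure, Season, WetGrass
MB(Evap) = {Cloudy, Dew, Fog, Pressure, Runoff, Season, Temp, WetGrass, Wind}, which has 9 nodes.

9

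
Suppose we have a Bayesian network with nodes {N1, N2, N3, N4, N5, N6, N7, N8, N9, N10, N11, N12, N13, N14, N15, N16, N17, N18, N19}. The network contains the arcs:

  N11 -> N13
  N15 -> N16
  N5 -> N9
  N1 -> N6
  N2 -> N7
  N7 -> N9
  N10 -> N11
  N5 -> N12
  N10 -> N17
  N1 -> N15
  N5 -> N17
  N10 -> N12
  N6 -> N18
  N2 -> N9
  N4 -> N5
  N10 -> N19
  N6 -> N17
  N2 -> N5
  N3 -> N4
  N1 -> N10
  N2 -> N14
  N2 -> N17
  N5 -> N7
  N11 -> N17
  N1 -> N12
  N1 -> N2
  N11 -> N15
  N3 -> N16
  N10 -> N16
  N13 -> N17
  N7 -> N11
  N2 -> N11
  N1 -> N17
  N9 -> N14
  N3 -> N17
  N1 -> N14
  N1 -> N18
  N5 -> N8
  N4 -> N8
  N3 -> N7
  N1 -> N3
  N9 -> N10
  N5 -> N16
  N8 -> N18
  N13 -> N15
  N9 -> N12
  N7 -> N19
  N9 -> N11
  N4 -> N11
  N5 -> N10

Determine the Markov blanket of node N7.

{N2, N3, N4, N5, N9, N10, N11, N19}

Recall MB(v) = parents ∪ children ∪ spouses, where spouses are the other parents of v's children.
N7 has parents N2, N3, N5.
N7 has children N9, N11, N19.
For each child, the remaining parents (spouses of N7):
  N9's other parents are N2, N5.
  N11 also has parents N2, N4, N9, N10.
  parents(N19) \ {N7} = {N10}.
Union: {N2, N3, N5} ∪ {N9, N11, N19} ∪ {N2, N4, N5, N9, N10} = {N2, N3, N4, N5, N9, N10, N11, N19}.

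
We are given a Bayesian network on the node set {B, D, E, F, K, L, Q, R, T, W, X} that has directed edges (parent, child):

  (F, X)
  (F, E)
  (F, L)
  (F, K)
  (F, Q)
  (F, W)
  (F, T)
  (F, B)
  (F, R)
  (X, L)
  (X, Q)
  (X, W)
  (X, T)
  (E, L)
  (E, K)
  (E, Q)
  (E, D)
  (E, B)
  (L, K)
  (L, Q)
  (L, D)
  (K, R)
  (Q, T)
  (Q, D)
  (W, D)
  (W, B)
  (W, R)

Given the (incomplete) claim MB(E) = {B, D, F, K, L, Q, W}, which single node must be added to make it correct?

A node's Markov blanket = Pa ∪ Ch ∪ (parents of Ch other than the node itself).
E has parent F.
Children of E: B, D, K, L, Q.
Other parents of E's children:
  L also has parents F, X.
  K's other parents are F, L.
  Q's other parents are F, L, X.
  parents(D) \ {E} = {L, Q, W}.
  B's other parents are F, W.
MB(E) = {B, D, F, K, L, Q, W, X}.
Comparing with the claimed set, X is missing.

X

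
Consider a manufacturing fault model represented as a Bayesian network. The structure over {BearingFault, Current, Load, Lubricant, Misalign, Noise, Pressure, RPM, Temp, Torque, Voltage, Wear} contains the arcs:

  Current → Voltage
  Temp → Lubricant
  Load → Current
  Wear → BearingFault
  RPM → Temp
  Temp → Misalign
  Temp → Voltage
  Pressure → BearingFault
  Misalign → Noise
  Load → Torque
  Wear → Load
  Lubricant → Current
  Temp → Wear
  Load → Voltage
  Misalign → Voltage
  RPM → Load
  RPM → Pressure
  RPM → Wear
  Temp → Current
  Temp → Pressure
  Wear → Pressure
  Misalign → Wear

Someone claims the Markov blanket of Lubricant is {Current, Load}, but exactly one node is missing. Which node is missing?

Temp

The Markov blanket of a node is its parents, its children, and the other parents of its children.
Lubricant has parent Temp.
Ch(Lubricant) = {Current}.
Other parents of Lubricant's children:
  Current: Load, Temp
MB(Lubricant) = {Current, Load, Temp}.
Comparing with the claimed set, Temp is missing.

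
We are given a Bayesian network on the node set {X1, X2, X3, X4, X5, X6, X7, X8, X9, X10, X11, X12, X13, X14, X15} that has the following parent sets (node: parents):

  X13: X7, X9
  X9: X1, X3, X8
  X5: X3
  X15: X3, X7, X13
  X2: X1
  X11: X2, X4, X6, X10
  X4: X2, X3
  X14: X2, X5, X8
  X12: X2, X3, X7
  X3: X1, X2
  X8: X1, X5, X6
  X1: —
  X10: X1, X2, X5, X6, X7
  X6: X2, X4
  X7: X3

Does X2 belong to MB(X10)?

X2 is a parent of X10.
So X2 ∈ MB(X10).

Yes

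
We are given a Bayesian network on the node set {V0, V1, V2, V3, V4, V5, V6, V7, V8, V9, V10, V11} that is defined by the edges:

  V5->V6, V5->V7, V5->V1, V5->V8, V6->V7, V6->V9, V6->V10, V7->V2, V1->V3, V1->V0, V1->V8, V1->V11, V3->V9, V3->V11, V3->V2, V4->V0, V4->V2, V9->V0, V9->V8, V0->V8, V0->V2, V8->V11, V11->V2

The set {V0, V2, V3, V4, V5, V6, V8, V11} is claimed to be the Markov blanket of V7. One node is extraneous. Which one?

V8

Children of V7: V2.
V7 has parents V5, V6.
For each child, the remaining parents (spouses of V7):
  parents(V2) \ {V7} = {V0, V3, V4, V11}.
MB(V7) = {V0, V2, V3, V4, V5, V6, V11}.
V8 is neither a parent, child, nor co-parent of V7, so it does not belong.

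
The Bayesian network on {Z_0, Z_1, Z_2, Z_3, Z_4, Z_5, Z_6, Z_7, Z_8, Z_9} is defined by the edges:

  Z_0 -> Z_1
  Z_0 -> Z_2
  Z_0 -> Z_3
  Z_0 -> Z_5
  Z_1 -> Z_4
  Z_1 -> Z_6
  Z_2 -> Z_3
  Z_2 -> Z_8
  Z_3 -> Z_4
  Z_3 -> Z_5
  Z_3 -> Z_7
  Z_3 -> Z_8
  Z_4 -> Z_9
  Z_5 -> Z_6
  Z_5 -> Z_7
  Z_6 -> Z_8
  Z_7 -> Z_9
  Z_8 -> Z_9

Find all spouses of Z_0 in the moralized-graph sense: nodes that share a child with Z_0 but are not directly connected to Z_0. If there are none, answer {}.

Children of Z_0: Z_1, Z_2, Z_3, Z_5.
  Z_1 has no other parent.
  Z_2 has no other parent.
  Z_3 also has parent Z_2.
  Z_5 also has parent Z_3.
Excluding nodes already adjacent to Z_0 (Z_1, Z_2, Z_3, Z_5), the co-parent-only contribution is {}.

{}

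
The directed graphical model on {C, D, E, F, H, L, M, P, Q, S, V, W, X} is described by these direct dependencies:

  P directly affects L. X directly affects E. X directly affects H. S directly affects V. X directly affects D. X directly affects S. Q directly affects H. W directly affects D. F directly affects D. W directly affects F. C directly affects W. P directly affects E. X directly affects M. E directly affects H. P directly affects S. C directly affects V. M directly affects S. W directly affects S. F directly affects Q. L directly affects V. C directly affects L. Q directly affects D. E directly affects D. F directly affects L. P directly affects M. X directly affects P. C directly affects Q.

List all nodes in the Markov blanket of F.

F's children: D, L, Q.
Pa(F) = {W}.
For each child, the remaining parents (spouses of F):
  L also has parents C, P.
  Q's other parent is C.
  parents(D) \ {F} = {E, Q, W, X}.
So the Markov blanket of F is {C, D, E, L, P, Q, W, X}.

{C, D, E, L, P, Q, W, X}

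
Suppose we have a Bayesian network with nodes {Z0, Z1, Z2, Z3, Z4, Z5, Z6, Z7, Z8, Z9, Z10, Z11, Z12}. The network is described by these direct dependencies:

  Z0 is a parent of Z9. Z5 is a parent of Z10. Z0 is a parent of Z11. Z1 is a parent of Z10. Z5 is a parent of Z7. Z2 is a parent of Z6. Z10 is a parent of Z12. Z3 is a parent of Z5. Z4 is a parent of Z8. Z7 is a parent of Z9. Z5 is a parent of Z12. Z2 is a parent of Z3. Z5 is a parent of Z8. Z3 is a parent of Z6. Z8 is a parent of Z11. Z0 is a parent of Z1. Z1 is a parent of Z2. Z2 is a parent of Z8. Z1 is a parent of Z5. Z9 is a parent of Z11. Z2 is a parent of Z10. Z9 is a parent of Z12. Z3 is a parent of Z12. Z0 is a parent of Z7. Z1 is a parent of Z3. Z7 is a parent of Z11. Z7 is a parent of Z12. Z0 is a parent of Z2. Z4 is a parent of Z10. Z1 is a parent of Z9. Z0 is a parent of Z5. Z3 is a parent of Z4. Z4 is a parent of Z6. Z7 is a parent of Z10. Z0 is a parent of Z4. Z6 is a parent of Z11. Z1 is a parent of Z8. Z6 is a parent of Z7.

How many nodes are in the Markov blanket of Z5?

Parents of Z5: Z0, Z1, Z3.
Z5 has children Z7, Z8, Z10, Z12.
Parents of each child, excluding Z5:
  Z7 also has parents Z0, Z6.
  Z8's other parents are Z1, Z2, Z4.
  Z10 also has parents Z1, Z2, Z4, Z7.
  Z12 also has parents Z3, Z7, Z9, Z10.
MB(Z5) = {Z0, Z1, Z2, Z3, Z4, Z6, Z7, Z8, Z9, Z10, Z12}, which has 11 nodes.

11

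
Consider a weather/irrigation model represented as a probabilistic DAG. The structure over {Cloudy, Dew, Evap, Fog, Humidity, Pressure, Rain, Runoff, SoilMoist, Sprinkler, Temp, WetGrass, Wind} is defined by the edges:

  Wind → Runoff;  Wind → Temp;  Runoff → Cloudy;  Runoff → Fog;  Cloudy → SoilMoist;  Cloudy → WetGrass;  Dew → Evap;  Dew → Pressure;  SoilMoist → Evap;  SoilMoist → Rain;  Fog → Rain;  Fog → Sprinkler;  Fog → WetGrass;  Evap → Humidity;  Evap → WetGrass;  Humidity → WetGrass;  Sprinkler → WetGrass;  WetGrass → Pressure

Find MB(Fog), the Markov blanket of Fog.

{Cloudy, Evap, Humidity, Rain, Runoff, SoilMoist, Sprinkler, WetGrass}

Fog has parent Runoff.
Fog has children Rain, Sprinkler, WetGrass.
Parents of each child, excluding Fog:
  Rain: SoilMoist
  Sprinkler: —
  WetGrass: Cloudy, Evap, Humidity, Sprinkler
MB(Fog) = {Cloudy, Evap, Humidity, Rain, Runoff, SoilMoist, Sprinkler, WetGrass}.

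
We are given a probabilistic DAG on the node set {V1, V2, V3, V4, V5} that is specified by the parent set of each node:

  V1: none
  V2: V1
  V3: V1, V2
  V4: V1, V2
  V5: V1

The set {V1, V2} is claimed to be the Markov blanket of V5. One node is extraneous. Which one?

Recall MB(v) = parents ∪ children ∪ spouses, where spouses are the other parents of v's children.
V5 has no children.
V5 has parent V1.
V5 has no children, so there are no co-parents.
MB(V5) = {V1}.
V2 is neither a parent, child, nor co-parent of V5, so it does not belong.

V2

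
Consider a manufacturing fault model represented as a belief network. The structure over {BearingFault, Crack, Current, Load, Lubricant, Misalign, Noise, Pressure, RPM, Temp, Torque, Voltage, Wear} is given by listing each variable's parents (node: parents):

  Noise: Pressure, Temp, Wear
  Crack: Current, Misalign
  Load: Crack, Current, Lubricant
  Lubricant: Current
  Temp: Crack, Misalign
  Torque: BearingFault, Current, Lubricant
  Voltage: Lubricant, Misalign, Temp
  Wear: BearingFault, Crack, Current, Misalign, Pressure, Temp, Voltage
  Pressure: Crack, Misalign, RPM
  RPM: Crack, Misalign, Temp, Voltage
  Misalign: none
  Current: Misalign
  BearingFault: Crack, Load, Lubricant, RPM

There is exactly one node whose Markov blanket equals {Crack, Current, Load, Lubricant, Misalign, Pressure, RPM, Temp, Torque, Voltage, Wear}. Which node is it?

The target node must have every member of {Crack, Current, Load, Lubricant, Misalign, Pressure, RPM, Temp, Torque, Voltage, Wear} as a parent, child, or co-parent, and no others.
Parents of BearingFault: Crack, Load, Lubricant, RPM; children: Torque, Wear; co-parents: Crack, Current, Lubricant, Misalign, Pressure, Temp, Voltage.
These exactly cover the given set, so the node is BearingFault.

BearingFault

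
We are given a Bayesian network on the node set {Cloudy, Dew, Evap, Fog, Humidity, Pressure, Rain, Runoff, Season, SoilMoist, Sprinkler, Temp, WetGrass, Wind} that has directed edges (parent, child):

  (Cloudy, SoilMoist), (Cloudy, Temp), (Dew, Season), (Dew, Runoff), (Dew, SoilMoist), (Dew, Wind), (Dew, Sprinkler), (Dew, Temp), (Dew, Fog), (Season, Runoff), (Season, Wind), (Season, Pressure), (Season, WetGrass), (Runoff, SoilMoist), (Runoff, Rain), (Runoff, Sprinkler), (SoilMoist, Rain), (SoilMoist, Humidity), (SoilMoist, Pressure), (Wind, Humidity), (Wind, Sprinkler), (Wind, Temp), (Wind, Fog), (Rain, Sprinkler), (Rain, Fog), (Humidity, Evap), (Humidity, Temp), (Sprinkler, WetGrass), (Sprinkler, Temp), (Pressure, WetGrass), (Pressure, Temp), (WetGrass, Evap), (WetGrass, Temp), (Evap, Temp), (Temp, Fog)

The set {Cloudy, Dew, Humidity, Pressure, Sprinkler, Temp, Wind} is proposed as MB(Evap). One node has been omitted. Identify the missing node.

WetGrass

Recall MB(v) = parents ∪ children ∪ spouses, where spouses are the other parents of v's children.
Evap's children: Temp.
Evap has parents Humidity, WetGrass.
Co-parents of Evap (other parents of its children):
  Temp: Cloudy, Dew, Humidity, Pressure, Sprinkler, WetGrass, Wind
MB(Evap) = {Cloudy, Dew, Humidity, Pressure, Sprinkler, Temp, WetGrass, Wind}.
Comparing with the claimed set, WetGrass is missing.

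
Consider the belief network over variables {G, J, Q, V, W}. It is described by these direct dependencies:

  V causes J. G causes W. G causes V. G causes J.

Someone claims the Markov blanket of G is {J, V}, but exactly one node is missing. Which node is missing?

W

By definition, MB(G) is built from G's parents, G's children, and the co-parents of G.
Parents of G: none.
G's children: J, V, W.
Co-parents of G (other parents of its children):
  W: no additional parents.
  V has no other parent.
  parents(J) \ {G} = {V}.
MB(G) = {J, V, W}.
Comparing with the claimed set, W is missing.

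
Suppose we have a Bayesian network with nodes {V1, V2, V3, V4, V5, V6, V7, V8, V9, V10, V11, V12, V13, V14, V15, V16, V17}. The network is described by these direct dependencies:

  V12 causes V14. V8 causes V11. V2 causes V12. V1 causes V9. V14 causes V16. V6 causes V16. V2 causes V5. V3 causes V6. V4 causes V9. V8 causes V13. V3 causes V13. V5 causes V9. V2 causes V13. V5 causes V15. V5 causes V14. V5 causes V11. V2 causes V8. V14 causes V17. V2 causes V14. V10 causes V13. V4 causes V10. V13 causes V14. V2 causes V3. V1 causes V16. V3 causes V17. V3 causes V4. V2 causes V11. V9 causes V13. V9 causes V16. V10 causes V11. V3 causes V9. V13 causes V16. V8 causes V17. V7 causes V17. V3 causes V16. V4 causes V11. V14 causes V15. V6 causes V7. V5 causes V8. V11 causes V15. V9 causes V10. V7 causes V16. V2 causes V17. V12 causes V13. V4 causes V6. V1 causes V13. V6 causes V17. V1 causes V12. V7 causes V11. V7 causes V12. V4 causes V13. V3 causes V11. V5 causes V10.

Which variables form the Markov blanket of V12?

V12's children: V13, V14.
Parents of V12: V1, V2, V7.
Co-parents of V12 (other parents of its children):
  V13 also has parents V1, V2, V3, V4, V8, V9, V10.
  V14 also has parents V2, V5, V13.
MB(V12) = {V1, V2, V3, V4, V5, V7, V8, V9, V10, V13, V14}.

{V1, V2, V3, V4, V5, V7, V8, V9, V10, V13, V14}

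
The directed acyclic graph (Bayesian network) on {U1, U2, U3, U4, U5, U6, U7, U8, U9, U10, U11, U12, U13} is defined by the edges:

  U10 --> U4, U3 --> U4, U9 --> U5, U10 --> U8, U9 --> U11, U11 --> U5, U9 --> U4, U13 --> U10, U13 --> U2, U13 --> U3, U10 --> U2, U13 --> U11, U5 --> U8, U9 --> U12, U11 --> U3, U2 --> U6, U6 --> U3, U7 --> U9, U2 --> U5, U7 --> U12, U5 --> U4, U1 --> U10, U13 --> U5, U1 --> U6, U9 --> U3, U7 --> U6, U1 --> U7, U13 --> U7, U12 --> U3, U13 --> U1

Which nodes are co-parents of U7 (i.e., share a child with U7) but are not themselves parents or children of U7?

Children of U7: U6, U9, U12.
  U9: —
  U6: U1, U2
  U12: U9
Excluding nodes already adjacent to U7 (U1, U6, U9, U12, U13), the co-parent-only contribution is {U2}.

{U2}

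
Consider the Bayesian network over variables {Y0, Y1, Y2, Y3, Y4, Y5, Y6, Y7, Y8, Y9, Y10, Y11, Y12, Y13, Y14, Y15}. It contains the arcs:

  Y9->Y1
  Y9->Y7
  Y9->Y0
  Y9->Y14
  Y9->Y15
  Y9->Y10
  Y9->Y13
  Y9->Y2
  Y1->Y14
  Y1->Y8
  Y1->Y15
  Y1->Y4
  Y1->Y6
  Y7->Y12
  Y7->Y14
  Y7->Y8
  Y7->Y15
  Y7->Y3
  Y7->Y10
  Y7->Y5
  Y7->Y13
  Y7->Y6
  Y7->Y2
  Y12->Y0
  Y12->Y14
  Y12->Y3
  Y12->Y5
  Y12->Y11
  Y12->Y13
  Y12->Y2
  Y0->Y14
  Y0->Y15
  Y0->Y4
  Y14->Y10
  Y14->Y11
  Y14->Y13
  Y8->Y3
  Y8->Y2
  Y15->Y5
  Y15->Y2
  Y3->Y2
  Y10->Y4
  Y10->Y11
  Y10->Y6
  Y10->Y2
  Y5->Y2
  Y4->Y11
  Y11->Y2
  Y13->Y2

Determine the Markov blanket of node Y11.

Ch(Y11) = {Y2}.
Parents of Y11: Y4, Y10, Y12, Y14.
For each child, the remaining parents (spouses of Y11):
  Y2's other parents are Y3, Y5, Y7, Y8, Y9, Y10, Y12, Y13, Y15.
Taking the union gives {Y2, Y3, Y4, Y5, Y7, Y8, Y9, Y10, Y12, Y13, Y14, Y15}.

{Y2, Y3, Y4, Y5, Y7, Y8, Y9, Y10, Y12, Y13, Y14, Y15}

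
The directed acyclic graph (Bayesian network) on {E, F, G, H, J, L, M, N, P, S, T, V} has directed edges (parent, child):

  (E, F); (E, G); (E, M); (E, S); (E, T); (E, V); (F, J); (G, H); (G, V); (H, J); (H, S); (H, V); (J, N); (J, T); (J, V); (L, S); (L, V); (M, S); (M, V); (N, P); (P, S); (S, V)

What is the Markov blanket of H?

Recall MB(v) = parents ∪ children ∪ spouses, where spouses are the other parents of v's children.
H has parent G.
Ch(H) = {J, S, V}.
Parents of each child, excluding H:
  J: F
  S: E, L, M, P
  V: E, G, J, L, M, S
Union: {G} ∪ {J, S, V} ∪ {E, F, G, J, L, M, P, S} = {E, F, G, J, L, M, P, S, V}.

{E, F, G, J, L, M, P, S, V}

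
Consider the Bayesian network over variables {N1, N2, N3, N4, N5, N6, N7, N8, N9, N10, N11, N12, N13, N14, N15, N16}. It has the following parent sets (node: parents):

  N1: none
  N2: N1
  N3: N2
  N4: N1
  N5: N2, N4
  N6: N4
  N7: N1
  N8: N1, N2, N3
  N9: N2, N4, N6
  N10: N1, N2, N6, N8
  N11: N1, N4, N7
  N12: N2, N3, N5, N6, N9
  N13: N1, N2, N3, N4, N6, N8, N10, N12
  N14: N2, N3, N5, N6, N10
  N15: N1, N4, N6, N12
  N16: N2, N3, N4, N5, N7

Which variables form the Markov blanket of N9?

N9 has parents N2, N4, N6.
N9's children: N12.
Parents of each child, excluding N9:
  N12 also has parents N2, N3, N5, N6.
So the Markov blanket of N9 is {N2, N3, N4, N5, N6, N12}.

{N2, N3, N4, N5, N6, N12}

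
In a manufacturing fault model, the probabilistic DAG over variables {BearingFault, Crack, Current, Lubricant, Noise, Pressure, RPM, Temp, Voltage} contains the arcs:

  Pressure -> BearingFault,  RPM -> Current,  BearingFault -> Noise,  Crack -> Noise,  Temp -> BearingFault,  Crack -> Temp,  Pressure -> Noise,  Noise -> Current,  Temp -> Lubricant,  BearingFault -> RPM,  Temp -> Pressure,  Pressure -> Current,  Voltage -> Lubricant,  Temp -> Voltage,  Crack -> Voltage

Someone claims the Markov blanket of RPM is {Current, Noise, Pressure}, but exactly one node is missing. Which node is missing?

BearingFault

A node's Markov blanket = Pa ∪ Ch ∪ (parents of Ch other than the node itself).
Parents of RPM: BearingFault.
RPM has child Current.
Co-parents of RPM (other parents of its children):
  Current's other parents are Noise, Pressure.
MB(RPM) = {BearingFault, Current, Noise, Pressure}.
Comparing with the claimed set, BearingFault is missing.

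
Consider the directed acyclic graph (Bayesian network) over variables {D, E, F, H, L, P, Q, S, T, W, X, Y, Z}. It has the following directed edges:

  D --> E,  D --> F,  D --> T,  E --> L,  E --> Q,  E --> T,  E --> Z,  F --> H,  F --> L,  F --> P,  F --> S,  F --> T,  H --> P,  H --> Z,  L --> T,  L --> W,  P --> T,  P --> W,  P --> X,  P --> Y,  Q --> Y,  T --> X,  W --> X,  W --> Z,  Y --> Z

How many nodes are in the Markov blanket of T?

Children of T: X.
T has parents D, E, F, L, P.
Parents of each child, excluding T:
  X's other parents are P, W.
MB(T) = {D, E, F, L, P, W, X}, which has 7 nodes.

7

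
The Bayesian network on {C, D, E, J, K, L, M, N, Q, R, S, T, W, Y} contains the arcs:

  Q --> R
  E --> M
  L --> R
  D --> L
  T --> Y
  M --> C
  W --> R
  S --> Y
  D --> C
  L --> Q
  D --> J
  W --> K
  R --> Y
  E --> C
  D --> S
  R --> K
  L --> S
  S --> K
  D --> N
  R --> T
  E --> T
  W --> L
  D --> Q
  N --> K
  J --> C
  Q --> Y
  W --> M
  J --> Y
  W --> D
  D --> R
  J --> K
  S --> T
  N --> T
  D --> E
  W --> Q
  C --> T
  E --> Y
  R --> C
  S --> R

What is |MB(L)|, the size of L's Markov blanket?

5

A node's Markov blanket = Pa ∪ Ch ∪ (parents of Ch other than the node itself).
L's children: Q, R, S.
L has parents D, W.
Co-parents of L (other parents of its children):
  S's other parent is D.
  Q's other parents are D, W.
  parents(R) \ {L} = {D, Q, S, W}.
MB(L) = {D, Q, R, S, W}, which has 5 nodes.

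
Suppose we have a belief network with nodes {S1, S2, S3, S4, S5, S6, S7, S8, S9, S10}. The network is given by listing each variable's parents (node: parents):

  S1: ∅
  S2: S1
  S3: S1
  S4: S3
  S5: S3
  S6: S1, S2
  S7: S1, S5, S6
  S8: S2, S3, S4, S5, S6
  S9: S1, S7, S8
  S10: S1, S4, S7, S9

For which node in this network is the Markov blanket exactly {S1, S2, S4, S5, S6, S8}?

S3

The target node must have every member of {S1, S2, S4, S5, S6, S8} as a parent, child, or co-parent, and no others.
Parents of S3: S1; children: S4, S5, S8; co-parents: S2, S4, S5, S6.
These exactly cover the given set, so the node is S3.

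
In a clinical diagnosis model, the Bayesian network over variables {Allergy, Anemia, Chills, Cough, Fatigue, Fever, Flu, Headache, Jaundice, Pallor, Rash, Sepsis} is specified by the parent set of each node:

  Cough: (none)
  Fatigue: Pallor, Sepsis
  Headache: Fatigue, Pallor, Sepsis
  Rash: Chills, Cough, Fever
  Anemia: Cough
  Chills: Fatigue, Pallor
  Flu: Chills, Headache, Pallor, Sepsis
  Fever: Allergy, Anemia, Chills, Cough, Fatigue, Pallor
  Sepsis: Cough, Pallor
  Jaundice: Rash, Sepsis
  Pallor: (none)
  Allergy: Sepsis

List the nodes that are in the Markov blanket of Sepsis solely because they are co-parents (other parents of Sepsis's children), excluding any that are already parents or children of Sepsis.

Children of Sepsis: Allergy, Fatigue, Flu, Headache, Jaundice.
  Fatigue: Pallor
  Allergy: —
  Headache: Fatigue, Pallor
  Flu: Chills, Headache, Pallor
  Jaundice: Rash
Excluding nodes already adjacent to Sepsis (Allergy, Cough, Fatigue, Flu, Headache, Jaundice, Pallor), the co-parent-only contribution is {Chills, Rash}.

{Chills, Rash}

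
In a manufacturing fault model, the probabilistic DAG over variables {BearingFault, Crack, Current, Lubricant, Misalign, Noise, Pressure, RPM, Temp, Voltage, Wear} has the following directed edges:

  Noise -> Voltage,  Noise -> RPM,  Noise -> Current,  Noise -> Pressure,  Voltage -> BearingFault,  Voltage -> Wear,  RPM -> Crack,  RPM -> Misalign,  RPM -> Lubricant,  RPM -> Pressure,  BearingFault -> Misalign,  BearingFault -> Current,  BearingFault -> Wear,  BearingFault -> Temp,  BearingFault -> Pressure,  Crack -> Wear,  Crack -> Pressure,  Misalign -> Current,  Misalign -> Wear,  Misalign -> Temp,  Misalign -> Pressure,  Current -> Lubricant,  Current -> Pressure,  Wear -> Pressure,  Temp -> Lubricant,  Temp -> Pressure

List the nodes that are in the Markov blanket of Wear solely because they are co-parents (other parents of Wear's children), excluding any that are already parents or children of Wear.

{Current, Noise, RPM, Temp}

Children of Wear: Pressure.
  Pressure's other parents are BearingFault, Crack, Current, Misalign, Noise, RPM, Temp.
Excluding nodes already adjacent to Wear (BearingFault, Crack, Misalign, Pressure, Voltage), the co-parent-only contribution is {Current, Noise, RPM, Temp}.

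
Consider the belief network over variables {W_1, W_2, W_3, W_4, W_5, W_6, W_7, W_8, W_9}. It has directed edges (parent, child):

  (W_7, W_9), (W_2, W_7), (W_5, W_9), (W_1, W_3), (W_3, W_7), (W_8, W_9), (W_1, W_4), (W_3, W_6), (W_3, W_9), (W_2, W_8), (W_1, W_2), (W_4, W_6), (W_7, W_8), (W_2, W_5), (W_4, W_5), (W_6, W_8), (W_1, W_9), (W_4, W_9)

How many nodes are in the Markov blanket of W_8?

W_8 has child W_9.
W_8's parents: W_2, W_6, W_7.
Other parents of W_8's children:
  parents(W_9) \ {W_8} = {W_1, W_3, W_4, W_5, W_7}.
MB(W_8) = {W_1, W_2, W_3, W_4, W_5, W_6, W_7, W_9}, which has 8 nodes.

8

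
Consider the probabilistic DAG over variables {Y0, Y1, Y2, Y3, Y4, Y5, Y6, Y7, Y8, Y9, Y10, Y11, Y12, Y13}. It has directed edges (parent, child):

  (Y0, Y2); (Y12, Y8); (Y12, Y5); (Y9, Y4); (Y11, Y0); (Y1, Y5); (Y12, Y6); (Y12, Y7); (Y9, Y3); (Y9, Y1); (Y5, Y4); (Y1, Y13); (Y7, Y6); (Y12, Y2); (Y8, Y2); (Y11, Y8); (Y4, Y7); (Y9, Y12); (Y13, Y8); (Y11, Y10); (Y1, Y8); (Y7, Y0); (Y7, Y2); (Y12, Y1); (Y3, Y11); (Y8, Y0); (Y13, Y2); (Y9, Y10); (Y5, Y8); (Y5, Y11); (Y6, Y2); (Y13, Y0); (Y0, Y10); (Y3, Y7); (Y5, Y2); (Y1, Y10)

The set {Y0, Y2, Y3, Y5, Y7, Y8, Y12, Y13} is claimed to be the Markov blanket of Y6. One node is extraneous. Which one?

By definition, MB(Y6) is built from Y6's parents, Y6's children, and the co-parents of Y6.
Parents of Y6: Y7, Y12.
Ch(Y6) = {Y2}.
Other parents of Y6's children:
  Y2: Y0, Y5, Y7, Y8, Y12, Y13
MB(Y6) = {Y0, Y2, Y5, Y7, Y8, Y12, Y13}.
Y3 is neither a parent, child, nor co-parent of Y6, so it does not belong.

Y3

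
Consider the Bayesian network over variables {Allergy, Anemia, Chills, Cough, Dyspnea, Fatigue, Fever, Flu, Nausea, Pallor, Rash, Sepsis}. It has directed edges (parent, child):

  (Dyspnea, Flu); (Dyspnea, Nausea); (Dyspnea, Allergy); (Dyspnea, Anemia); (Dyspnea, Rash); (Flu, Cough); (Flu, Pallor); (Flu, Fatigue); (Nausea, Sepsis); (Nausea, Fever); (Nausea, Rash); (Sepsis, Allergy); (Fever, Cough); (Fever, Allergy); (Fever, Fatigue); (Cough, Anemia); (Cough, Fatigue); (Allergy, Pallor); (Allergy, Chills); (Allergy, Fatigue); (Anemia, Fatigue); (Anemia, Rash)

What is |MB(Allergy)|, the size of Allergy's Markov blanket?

Children of Allergy: Chills, Fatigue, Pallor.
Allergy's parents: Dyspnea, Fever, Sepsis.
For each child, the remaining parents (spouses of Allergy):
  Pallor also has parent Flu.
  Chills has no other parent.
  Fatigue's other parents are Anemia, Cough, Fever, Flu.
MB(Allergy) = {Anemia, Chills, Cough, Dyspnea, Fatigue, Fever, Flu, Pallor, Sepsis}, which has 9 nodes.

9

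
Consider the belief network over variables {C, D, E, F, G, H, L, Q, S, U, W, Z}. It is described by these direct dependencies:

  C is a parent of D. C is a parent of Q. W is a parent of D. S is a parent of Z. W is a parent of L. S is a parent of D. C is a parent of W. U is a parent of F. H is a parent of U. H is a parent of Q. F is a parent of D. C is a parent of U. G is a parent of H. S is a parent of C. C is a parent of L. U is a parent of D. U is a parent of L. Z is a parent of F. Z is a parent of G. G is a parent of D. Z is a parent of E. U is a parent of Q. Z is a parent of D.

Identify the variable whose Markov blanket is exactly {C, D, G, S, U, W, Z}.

F

The target node must have every member of {C, D, G, S, U, W, Z} as a parent, child, or co-parent, and no others.
Parents of F: U, Z; children: D; co-parents: C, G, S, U, W, Z.
These exactly cover the given set, so the node is F.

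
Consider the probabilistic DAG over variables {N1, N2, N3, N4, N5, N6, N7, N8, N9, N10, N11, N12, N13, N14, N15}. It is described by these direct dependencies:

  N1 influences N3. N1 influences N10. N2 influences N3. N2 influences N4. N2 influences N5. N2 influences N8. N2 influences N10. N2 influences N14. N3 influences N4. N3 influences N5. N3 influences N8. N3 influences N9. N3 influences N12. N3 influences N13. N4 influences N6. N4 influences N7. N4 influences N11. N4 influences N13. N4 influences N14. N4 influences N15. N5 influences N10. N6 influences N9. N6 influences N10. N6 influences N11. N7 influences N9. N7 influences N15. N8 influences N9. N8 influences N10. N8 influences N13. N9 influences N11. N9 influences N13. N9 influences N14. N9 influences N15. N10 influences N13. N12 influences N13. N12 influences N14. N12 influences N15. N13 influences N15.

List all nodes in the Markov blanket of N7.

{N3, N4, N6, N8, N9, N12, N13, N15}

N7 has children N9, N15.
N7 has parent N4.
Parents of each child, excluding N7:
  N9 also has parents N3, N6, N8.
  N15's other parents are N4, N9, N12, N13.
So the Markov blanket of N7 is {N3, N4, N6, N8, N9, N12, N13, N15}.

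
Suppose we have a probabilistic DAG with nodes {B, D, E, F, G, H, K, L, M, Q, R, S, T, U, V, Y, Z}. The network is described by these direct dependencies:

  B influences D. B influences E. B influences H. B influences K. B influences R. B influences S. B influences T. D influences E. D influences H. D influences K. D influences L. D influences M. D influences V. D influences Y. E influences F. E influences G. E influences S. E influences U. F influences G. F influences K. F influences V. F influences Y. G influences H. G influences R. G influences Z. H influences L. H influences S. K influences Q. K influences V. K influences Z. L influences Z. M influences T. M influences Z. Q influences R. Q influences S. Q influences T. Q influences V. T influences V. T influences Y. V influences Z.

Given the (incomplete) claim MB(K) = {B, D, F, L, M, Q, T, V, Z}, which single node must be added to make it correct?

G

K's children: Q, V, Z.
Parents of K: B, D, F.
Parents of each child, excluding K:
  Q: no additional parents.
  parents(V) \ {K} = {D, F, Q, T}.
  Z's other parents are G, L, M, V.
MB(K) = {B, D, F, G, L, M, Q, T, V, Z}.
Comparing with the claimed set, G is missing.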